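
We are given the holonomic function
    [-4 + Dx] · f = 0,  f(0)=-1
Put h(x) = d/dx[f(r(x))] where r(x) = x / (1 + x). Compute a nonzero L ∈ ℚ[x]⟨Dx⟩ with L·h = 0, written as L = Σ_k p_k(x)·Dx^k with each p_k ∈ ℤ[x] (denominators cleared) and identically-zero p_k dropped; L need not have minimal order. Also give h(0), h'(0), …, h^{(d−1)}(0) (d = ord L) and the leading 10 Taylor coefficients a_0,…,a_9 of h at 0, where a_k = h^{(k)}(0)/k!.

L = (2 - 2·x) + (-1 - 2·x - x^2)·Dx  (order 1).
h: a_k = -4, -8, 4, 16/3, -28/3, 88/15, 68/45, -2528/315, 3316/315, -23672/2835, …
ICs: h(0) = -4.

f: a_k = -1, -4, -8, -32/3, -32/3, -128/15, -256/45, -1024/315, -512/315, -2048/2835, …
Substitute x→r, Dx→(1/r')Dx; clear ⇒ L₀.
Differentiate: ansatz ord ≤ ord L₀ ⇒ L.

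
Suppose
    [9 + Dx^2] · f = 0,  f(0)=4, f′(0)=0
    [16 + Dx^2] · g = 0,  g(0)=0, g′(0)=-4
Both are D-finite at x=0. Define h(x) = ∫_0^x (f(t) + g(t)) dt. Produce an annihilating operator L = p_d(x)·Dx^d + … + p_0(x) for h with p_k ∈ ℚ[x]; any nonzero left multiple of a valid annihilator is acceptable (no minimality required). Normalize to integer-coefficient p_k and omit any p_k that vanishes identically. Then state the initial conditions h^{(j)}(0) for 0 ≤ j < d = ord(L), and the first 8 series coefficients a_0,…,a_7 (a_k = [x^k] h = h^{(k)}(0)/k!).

f: a_k = 4, 0, -18, 0, 27/2, 0, -81/20, 0, …
g: a_k = 0, -4, 0, 32/3, 0, -128/15, 0, 1024/315, …
h₀=f+g: left-lcm gives L₀, ord ≤ 4.
h=∫₀ˣh₀: take L = L₀·Dx.
L = 144·Dx + 25·Dx^3 + Dx^5  (order 5).
h: a_k = 0, 4, -2, -6, 8/3, 27/10, -64/45, -81/140, …
ICs: h(0) = 0, h′(0) = 4, h′′(0) = -4, h′′′(0) = -36, h′′′′(0) = 64.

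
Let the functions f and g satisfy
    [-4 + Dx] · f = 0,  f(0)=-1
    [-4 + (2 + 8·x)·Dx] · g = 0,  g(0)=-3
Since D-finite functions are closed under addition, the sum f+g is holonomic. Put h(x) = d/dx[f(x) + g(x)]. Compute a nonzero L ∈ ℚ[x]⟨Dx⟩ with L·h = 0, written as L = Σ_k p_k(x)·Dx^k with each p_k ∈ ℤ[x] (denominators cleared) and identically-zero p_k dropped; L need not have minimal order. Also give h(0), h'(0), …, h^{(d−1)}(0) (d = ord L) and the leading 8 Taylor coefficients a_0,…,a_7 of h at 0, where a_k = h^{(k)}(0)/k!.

f: a_k = -1, -4, -8, -32/3, -32/3, -128/15, -256/45, -1024/315, …
g: a_k = -3, -6, 6, -12, 30, -84, 252, -792, …
f+g: L₀ = lclm(L_f,L_g), ord ≤ 1+1.
h=h₀': d/dx-closure on L₀ ⇒ L.
L = (-40 - 64·x) + (-2 - 64·x - 128·x^2)·Dx + (3 + 20·x + 32·x^2)·Dx^2  (order 2).
h: a_k = -10, -4, -68, 232/3, -1388/3, 22168/15, -250504/45, 6482384/315, …
ICs: h(0) = -10, h′(0) = -4.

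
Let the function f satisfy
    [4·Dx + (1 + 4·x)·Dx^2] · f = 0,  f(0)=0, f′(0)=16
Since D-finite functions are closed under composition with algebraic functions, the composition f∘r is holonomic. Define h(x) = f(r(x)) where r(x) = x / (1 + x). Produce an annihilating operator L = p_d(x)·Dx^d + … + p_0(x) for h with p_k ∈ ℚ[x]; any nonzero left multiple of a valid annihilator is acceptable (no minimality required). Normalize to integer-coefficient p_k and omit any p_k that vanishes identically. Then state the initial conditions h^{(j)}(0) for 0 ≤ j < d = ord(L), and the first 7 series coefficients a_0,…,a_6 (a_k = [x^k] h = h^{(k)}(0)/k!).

L = (6 + 10·x)·Dx + (1 + 6·x + 5·x^2)·Dx^2  (order 2).
h: a_k = 0, 16, -48, 496/3, -624, 12496/5, -10416, …
ICs: h(0) = 0, h′(0) = 16.

f: a_k = 0, 16, -32, 256/3, -256, 4096/5, -8192/3, …
f∘r: x↦r, Dx↦Dx/r' in L_f ⇒ L₀.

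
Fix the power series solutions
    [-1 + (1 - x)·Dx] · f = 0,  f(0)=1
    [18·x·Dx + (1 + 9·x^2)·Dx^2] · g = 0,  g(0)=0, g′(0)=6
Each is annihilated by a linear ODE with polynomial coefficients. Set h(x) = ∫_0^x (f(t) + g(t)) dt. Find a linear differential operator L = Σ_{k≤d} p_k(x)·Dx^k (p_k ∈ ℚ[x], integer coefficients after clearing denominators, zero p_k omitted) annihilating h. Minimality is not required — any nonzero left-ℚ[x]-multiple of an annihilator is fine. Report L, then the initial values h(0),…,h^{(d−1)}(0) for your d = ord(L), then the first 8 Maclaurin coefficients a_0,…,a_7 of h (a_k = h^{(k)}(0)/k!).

f: a_k = 1, 1, 1, 1, 1, 1, 1, 1, …
g: a_k = 0, 6, 0, -18, 0, 486/5, 0, -4374/7, …
L₀ := lclm(L_f,L_g); ord L₀ ≤ 1+2.
Integrate: L := L₀·Dx.
L = (-18 + 72·x + 486·x^2)·Dx^2 + (12 - 18·x - 180·x^2 + 486·x^3)·Dx^3 + (-1 - 8·x - 72·x^3 + 81·x^4)·Dx^4  (order 4).
h: a_k = 0, 1, 7/2, 1/3, -17/4, 1/5, 491/30, 1/7, …
ICs: h(0) = 0, h′(0) = 1, h′′(0) = 7, h′′′(0) = 2.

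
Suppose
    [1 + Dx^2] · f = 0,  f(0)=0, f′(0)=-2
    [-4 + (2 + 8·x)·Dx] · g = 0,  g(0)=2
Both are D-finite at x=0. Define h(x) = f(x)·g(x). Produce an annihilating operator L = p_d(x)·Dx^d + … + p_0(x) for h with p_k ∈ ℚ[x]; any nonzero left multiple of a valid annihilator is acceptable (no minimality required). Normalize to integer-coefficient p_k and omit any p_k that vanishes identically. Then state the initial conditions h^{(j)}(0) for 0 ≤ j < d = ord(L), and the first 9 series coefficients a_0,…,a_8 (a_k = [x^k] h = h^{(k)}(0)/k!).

L = (13 + 8·x + 16·x^2) + (-4 - 16·x)·Dx + (1 + 8·x + 16·x^2)·Dx^2  (order 2).
h: a_k = 0, -4, -8, 26/3, -44/3, 1159/30, -547/5, 83009/252, -653603/630, …
ICs: h(0) = 0, h′(0) = -4.

f: a_k = 0, -2, 0, 1/3, 0, -1/60, 0, 1/2520, 0, …
g: a_k = 2, 4, -4, 8, -20, 56, -168, 528, -1716, …
h₀=f·g: eliminate ⇒ L₀, order ≤ 2·1.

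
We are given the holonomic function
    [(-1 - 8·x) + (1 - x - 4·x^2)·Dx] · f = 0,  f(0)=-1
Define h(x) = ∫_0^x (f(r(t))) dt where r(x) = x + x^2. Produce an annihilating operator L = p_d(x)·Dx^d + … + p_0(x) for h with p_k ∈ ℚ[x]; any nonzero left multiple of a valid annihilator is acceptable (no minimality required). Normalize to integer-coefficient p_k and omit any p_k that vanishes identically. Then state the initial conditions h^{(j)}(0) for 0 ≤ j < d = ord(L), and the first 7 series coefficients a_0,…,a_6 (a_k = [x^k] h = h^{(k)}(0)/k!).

L = (1 + 10·x + 24·x^2 + 16·x^3)·Dx + (-1 + x + 5·x^2 + 8·x^3 + 4·x^4)·Dx^2  (order 2).
h: a_k = 0, -1, -1/2, -2, -19/4, -61/5, -104/3, …
ICs: h(0) = 0, h′(0) = -1.

f: a_k = -1, -1, -5, -9, -29, -65, -181, …
L₀ from L_f via x↦r, Dx↦r'^{-1}Dx.
∫: right-multiply L₀ by Dx.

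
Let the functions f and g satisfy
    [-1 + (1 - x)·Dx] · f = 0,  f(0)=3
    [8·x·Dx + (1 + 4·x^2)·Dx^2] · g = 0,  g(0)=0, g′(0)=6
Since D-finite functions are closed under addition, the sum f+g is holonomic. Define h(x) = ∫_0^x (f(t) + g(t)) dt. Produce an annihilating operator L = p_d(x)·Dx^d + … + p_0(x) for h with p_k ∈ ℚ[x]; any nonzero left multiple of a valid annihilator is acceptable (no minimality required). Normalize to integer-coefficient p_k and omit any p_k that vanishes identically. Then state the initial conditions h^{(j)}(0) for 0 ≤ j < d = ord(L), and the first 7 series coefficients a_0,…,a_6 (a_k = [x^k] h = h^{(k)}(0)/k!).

L = (-8 + 32·x + 96·x^2)·Dx^2 + (7 - 8·x - 20·x^2 + 96·x^3)·Dx^3 + (-1 - 3·x - 12·x^3 + 16·x^4)·Dx^4  (order 4).
h: a_k = 0, 3, 9/2, 1, -5/4, 3/5, 37/10, …
ICs: h(0) = 0, h′(0) = 3, h′′(0) = 9, h′′′(0) = 6.

f: a_k = 3, 3, 3, 3, 3, 3, 3, …
g: a_k = 0, 6, 0, -8, 0, 96/5, 0, …
Sum ⇒ L₀ = lclm(L_f,L_g) in ℚ(x)⟨Dx⟩.
Integrate: L := L₀·Dx.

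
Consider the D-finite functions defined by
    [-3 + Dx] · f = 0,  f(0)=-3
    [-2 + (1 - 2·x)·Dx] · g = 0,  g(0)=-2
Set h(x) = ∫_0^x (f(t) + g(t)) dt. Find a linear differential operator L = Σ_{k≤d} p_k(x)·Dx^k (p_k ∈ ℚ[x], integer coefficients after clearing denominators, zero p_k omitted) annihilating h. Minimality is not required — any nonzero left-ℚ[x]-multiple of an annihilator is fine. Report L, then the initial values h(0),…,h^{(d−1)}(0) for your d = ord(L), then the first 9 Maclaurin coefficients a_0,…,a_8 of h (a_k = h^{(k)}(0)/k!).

f: a_k = -3, -9, -27/2, -27/2, -81/8, -243/40, -243/80, -729/560, -2187/4480, …
g: a_k = -2, -4, -8, -16, -32, -64, -128, -256, -512, …
Weyl lclm of L_f,L_g ⇒ L₀ (ord ≤ 2).
h=∫₀ˣh₀: take L = L₀·Dx.
L = (6 + 36·x)·Dx + (1 - 36·x + 36·x^2)·Dx^2 + (-1 + 8·x - 12·x^2)·Dx^3  (order 3).
h: a_k = 0, -5, -13/2, -43/6, -59/8, -337/40, -2803/240, -10483/560, -144089/4480, …
ICs: h(0) = 0, h′(0) = -5, h′′(0) = -13.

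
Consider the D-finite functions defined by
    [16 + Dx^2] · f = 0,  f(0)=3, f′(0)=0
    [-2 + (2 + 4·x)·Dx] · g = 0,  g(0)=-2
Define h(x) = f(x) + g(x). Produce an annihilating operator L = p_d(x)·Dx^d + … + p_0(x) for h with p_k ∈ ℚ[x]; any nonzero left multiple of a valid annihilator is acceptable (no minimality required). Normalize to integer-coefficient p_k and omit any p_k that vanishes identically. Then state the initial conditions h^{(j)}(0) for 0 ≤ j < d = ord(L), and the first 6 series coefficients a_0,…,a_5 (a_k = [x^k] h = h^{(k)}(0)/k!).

L = (-304 - 1024·x - 1024·x^2) + (240 + 1504·x + 3072·x^2 + 2048·x^3)·Dx + (-19 - 64·x - 64·x^2)·Dx^2 + (15 + 94·x + 192·x^2 + 128·x^3)·Dx^3  (order 3).
h: a_k = 1, -2, -23, -1, 133/4, -7/4, …
ICs: h(0) = 1, h′(0) = -2, h′′(0) = -46.

f: a_k = 3, 0, -24, 0, 32, 0, …
g: a_k = -2, -2, 1, -1, 5/4, -7/4, …
Sum ⇒ L₀ = lclm(L_f,L_g) in ℚ(x)⟨Dx⟩.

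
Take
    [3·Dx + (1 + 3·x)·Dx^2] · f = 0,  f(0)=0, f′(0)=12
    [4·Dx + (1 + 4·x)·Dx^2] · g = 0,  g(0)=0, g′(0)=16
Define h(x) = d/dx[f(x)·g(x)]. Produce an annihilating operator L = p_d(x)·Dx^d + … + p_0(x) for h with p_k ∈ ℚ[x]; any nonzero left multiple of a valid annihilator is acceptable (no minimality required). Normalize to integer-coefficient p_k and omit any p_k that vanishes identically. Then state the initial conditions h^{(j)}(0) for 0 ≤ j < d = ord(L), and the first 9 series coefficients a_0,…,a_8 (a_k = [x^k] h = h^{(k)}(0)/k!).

f: a_k = 0, 12, -18, 36, -81, 972/5, -486, 8748/7, -6561/2, …
g: a_k = 0, 16, -32, 256/3, -256, 4096/5, -8192/3, 65536/7, -32768, …
Sym-product of L_f,L_g gives L₀ (≤ ord 4).
h=h₀': d/dx-closure on L₀ ⇒ L.
L = (600 + 4032·x + 6912·x^2) + (854 + 8808·x + 30240·x^2 + 34560·x^3)·Dx + (172 + 2380·x + 12312·x^2 + 28224·x^3 + 24192·x^4)·Dx^2 + (7 + 122·x + 847·x^2 + 2928·x^3 + 5040·x^4 + 3456·x^5)·Dx^3  (order 3).
h: a_k = 0, 384, -2016, 8704, -35280, 696384/5, -2717344/5, 14776320/7, -40955112/5, …
ICs: h(0) = 0, h′(0) = 384, h′′(0) = -4032.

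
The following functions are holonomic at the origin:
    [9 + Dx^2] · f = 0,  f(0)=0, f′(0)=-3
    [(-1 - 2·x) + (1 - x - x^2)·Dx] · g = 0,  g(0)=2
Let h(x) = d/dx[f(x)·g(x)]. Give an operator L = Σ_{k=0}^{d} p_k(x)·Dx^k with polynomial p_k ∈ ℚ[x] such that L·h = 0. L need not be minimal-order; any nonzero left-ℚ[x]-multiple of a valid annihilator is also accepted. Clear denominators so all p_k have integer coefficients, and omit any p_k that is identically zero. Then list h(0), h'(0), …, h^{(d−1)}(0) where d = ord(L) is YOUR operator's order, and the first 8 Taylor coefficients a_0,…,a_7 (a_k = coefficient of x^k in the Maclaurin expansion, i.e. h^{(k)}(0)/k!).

f: a_k = 0, -3, 0, 9/2, 0, -81/40, 0, 243/560, …
g: a_k = 2, 2, 4, 6, 10, 16, 26, 42, …
L₀ := L_f ⊗_s L_g (sym. prod.), ord ≤ 2.
h₀' ⇒ L via d/dx closure of L₀.
L = (3 - 162·x - 81·x^2 + 162·x^3 + 81·x^4) + (-12 - 6·x + 54·x^2 + 36·x^3)·Dx + (7 - 16·x - 7·x^2 + 18·x^3 + 9·x^4)·Dx^2  (order 2).
h: a_k = -6, -12, -9, -36, -321/4, -1503/10, -2253/8, -18279/35, …
ICs: h(0) = -6, h′(0) = -12.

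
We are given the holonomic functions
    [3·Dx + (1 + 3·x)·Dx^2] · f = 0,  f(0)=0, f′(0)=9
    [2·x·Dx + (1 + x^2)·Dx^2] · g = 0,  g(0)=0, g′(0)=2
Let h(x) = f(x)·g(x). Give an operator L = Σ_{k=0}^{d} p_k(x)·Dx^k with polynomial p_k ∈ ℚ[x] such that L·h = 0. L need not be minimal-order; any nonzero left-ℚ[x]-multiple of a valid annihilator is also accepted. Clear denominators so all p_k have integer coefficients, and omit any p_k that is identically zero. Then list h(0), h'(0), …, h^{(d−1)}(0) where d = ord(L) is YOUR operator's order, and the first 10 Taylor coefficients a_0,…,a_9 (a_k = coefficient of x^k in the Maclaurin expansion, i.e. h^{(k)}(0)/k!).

L = (264 + 1260·x + 1008·x^2 + 3420·x^3 + 3240·x^4 + 4212·x^5 + 324·x^7)·Dx + (178 + 660·x + 3828·x^2 + 7308·x^3 + 12960·x^4 + 10044·x^5 + 11340·x^6 + 324·x^7 + 1134·x^8)·Dx^2 + (132 + 608·x + 1728·x^2 + 4568·x^3 + 6456·x^4 + 8856·x^5 + 5184·x^6 + 5544·x^7 + 324·x^8 + 648·x^9)·Dx^3 + (13 + 102·x + 341·x^2 + 744·x^3 + 1138·x^4 + 1236·x^5 + 1386·x^6 + 648·x^7 + 657·x^8 + 54·x^9 + 81·x^10)·Dx^4  (order 4).
h: a_k = 0, 0, 18, -27, 48, -225/2, 1386/5, -6939/10, 8928/5, -657747/140, …
ICs: h(0) = 0, h′(0) = 0, h′′(0) = 36, h′′′(0) = -162.

f: a_k = 0, 9, -27/2, 27, -243/4, 729/5, -729/2, 6561/7, -19683/8, 6561, …
g: a_k = 0, 2, 0, -2/3, 0, 2/5, 0, -2/7, 0, 2/9, …
Product ⇒ symmetric product L₀, ord ≤ 4.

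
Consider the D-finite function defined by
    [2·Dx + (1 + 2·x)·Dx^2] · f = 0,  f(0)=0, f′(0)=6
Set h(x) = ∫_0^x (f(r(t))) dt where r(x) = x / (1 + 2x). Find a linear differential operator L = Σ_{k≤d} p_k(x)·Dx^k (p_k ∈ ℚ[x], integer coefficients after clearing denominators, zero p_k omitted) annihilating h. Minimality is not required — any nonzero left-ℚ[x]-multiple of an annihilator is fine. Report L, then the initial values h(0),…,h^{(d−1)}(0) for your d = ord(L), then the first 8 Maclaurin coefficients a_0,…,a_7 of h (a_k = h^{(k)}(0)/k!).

L = (6 + 16·x)·Dx^2 + (1 + 6·x + 8·x^2)·Dx^3  (order 3).
h: a_k = 0, 0, 3, -6, 14, -36, 496/5, -288, …
ICs: h(0) = 0, h′(0) = 0, h′′(0) = 6.

f: a_k = 0, 6, -6, 8, -12, 96/5, -32, 384/7, …
Substitute x→r, Dx→(1/r')Dx; clear ⇒ L₀.
h=∫h₀ ⇒ L = L₀·Dx.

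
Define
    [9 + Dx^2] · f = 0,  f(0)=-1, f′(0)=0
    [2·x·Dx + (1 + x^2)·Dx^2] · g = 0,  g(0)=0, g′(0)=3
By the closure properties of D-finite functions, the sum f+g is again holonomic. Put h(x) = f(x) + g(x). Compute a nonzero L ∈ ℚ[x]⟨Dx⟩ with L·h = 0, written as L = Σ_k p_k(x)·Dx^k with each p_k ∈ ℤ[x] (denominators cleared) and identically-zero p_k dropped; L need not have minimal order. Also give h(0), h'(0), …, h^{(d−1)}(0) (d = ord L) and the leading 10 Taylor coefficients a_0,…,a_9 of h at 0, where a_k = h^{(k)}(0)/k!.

f: a_k = -1, 0, 9/2, 0, -27/8, 0, 81/80, 0, -729/4480, 0, …
g: a_k = 0, 3, 0, -1, 0, 3/5, 0, -3/7, 0, 1/3, …
f+g: L₀ = lclm(L_f,L_g), ord ≤ 2+2.
L = (-54·x + 540·x^3 + 162·x^5)·Dx + (63 + 279·x^2 + 297·x^4 + 81·x^6)·Dx^2 + (-6·x + 60·x^3 + 18·x^5)·Dx^3 + (7 + 31·x^2 + 33·x^4 + 9·x^6)·Dx^4  (order 4).
h: a_k = -1, 3, 9/2, -1, -27/8, 3/5, 81/80, -3/7, -729/4480, 1/3, …
ICs: h(0) = -1, h′(0) = 3, h′′(0) = 9, h′′′(0) = -6.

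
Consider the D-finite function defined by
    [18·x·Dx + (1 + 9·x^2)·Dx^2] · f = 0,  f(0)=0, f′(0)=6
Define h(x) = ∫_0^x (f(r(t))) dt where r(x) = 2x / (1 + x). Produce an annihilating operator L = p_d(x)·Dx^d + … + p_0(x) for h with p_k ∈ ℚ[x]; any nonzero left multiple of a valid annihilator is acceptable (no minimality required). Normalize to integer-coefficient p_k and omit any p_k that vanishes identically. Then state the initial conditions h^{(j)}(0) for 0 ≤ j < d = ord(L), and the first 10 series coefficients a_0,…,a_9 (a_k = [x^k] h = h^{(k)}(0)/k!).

f: a_k = 0, 6, 0, -18, 0, 486/5, 0, -4374/7, 0, 4374, …
L₀ from L_f via x↦r, Dx↦r'^{-1}Dx.
h=∫h₀ ⇒ L = L₀·Dx.
L = (2 + 74·x)·Dx^2 + (1 + 2·x + 37·x^2)·Dx^3  (order 3).
h: a_k = 0, 0, 6, -4, -33, 84, 1882/5, -14124/7, -62079/14, 151340/3, …
ICs: h(0) = 0, h′(0) = 0, h′′(0) = 12.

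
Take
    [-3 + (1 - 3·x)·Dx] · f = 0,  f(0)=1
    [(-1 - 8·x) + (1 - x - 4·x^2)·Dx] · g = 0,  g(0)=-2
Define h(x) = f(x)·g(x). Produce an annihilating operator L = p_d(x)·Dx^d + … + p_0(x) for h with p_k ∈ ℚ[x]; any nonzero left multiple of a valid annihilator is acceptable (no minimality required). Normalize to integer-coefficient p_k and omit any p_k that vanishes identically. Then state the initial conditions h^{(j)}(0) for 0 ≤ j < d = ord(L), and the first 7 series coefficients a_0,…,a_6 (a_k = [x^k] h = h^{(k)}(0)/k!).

L = (-4 - 2·x + 36·x^2) + (1 - 4·x - x^2 + 12·x^3)·Dx  (order 1).
h: a_k = -2, -8, -34, -120, -418, -1384, -4514, …
ICs: h(0) = -2.

f: a_k = 1, 3, 9, 27, 81, 243, 729, …
g: a_k = -2, -2, -10, -18, -58, -130, -362, …
f·g: L₀ = L_f ⊗_s L_g, ord ≤ 1·1.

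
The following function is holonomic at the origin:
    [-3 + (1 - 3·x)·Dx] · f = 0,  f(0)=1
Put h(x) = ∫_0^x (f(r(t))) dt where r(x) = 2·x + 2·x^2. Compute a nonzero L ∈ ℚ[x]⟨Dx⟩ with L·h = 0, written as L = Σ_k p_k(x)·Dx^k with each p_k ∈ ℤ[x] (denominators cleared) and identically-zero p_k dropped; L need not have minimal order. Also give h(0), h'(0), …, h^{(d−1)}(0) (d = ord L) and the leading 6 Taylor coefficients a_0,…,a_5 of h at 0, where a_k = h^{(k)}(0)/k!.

f: a_k = 1, 3, 9, 27, 81, 243, …
Substitute x→r, Dx→(1/r')Dx; clear ⇒ L₀.
h=∫h₀ ⇒ L = L₀·Dx.
L = (6 + 12·x)·Dx + (-1 + 6·x + 6·x^2)·Dx^2  (order 2).
h: a_k = 0, 1, 3, 14, 72, 396, …
ICs: h(0) = 0, h′(0) = 1.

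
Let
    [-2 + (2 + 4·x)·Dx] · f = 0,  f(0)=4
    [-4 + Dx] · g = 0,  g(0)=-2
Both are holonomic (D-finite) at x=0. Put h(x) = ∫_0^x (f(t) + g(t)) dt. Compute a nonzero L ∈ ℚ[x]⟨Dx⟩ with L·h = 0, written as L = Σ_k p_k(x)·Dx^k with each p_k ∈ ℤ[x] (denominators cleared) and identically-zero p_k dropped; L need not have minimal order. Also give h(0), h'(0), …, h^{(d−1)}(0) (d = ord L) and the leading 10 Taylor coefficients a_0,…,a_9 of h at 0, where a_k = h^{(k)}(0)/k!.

L = (20 + 32·x)·Dx + (-17 - 64·x - 64·x^2)·Dx^2 + (3 + 14·x + 16·x^2)·Dx^3  (order 3).
h: a_k = 0, 2, -2, -6, -29/6, -143/30, -407/180, -2993/1260, 2203/10080, -167903/90720, …
ICs: h(0) = 0, h′(0) = 2, h′′(0) = -4.

f: a_k = 4, 4, -2, 2, -5/2, 7/2, -21/4, 33/4, -429/32, 715/32, …
g: a_k = -2, -8, -16, -64/3, -64/3, -256/15, -512/45, -2048/315, -1024/315, -4096/2835, …
f+g: L₀ = lclm(L_f,L_g), ord ≤ 1+1.
∫: right-multiply L₀ by Dx.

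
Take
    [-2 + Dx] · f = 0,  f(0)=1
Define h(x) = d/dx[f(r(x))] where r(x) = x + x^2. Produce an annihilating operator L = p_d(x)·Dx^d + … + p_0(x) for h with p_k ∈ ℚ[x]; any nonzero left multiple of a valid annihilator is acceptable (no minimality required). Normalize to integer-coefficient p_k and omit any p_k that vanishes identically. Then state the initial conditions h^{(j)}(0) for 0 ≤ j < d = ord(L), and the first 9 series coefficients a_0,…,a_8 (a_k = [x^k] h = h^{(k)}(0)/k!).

f: a_k = 1, 2, 2, 4/3, 2/3, 4/15, 4/45, 8/315, 2/315, …
L₀ from L_f via x↦r, Dx↦r'^{-1}Dx.
h=h₀': d/dx-closure on L₀ ⇒ L.
L = (4 + 8·x + 8·x^2) + (-1 - 2·x)·Dx  (order 1).
h: a_k = 2, 8, 16, 80/3, 104/3, 608/15, 1856/45, 12224/315, 2096/63, …
ICs: h(0) = 2.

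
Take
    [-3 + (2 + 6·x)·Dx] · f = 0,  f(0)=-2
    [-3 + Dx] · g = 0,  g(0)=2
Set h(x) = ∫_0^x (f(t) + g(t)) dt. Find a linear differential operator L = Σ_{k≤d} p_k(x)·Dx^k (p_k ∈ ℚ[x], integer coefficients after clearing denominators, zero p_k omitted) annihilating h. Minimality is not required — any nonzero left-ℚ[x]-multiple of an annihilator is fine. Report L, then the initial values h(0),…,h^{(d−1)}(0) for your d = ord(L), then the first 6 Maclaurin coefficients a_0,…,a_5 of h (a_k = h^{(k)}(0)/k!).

f: a_k = -2, -3, 9/4, -27/8, 405/64, -1701/128, …
g: a_k = 2, 6, 9, 9, 27/4, 81/20, …
L₀ := lclm(L_f,L_g); ord L₀ ≤ 1+1.
∫: right-multiply L₀ by Dx.
L = (27 + 54·x)·Dx + (-15 - 72·x - 108·x^2)·Dx^2 + (2 + 18·x + 36·x^2)·Dx^3  (order 3).
h: a_k = 0, 0, 3/2, 15/4, 45/32, 837/320, …
ICs: h(0) = 0, h′(0) = 0, h′′(0) = 3.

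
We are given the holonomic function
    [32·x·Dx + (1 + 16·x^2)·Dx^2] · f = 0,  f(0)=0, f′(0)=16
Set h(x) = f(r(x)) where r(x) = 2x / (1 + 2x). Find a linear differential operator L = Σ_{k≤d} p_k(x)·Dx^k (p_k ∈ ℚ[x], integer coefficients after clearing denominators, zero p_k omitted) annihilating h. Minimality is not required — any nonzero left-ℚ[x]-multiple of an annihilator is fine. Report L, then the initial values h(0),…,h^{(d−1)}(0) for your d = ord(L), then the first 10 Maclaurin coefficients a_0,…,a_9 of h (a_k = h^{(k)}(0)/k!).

L = (4 + 136·x)·Dx + (1 + 4·x + 68·x^2)·Dx^2  (order 2).
h: a_k = 0, 32, -64, -1664/3, 3840, 51712/5, -625664/3, 1488896/7, 9891840, -417783808/9, …
ICs: h(0) = 0, h′(0) = 32.

f: a_k = 0, 16, 0, -256/3, 0, 4096/5, 0, -65536/7, 0, 1048576/9, …
h₀=f(r): pull back L_f along r ⇒ L₀.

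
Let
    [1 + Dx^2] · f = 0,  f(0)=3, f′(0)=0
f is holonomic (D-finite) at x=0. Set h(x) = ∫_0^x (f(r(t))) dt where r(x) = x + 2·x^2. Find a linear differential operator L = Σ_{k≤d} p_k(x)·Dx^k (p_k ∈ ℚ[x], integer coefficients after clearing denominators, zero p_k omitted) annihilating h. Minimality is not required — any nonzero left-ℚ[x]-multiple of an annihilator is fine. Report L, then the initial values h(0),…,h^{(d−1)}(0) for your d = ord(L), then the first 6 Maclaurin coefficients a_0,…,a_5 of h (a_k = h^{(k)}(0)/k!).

f: a_k = 3, 0, -3/2, 0, 1/8, 0, …
h₀=f(r): pull back L_f along r ⇒ L₀.
h=∫h₀ ⇒ L = L₀·Dx.
L = (1 + 12·x + 48·x^2 + 64·x^3)·Dx - 4·Dx^2 + (1 + 4·x)·Dx^3  (order 3).
h: a_k = 0, 3, 0, -1/2, -3/2, -47/40, …
ICs: h(0) = 0, h′(0) = 3, h′′(0) = 0.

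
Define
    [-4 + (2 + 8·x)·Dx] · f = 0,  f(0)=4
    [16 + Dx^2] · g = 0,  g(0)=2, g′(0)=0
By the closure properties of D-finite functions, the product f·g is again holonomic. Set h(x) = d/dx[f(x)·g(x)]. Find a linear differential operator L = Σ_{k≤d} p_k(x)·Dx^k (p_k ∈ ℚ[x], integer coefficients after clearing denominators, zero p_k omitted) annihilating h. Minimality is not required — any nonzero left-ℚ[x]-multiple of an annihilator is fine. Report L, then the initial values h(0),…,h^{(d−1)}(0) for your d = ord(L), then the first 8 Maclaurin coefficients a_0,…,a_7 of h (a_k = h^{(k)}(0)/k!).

L = (212 + 2304·x + 8704·x^2 + 16384·x^3 + 16384·x^4) + (-4 - 144·x - 768·x^2 - 1024·x^3)·Dx + (7 + 88·x + 432·x^2 + 1024·x^3 + 1024·x^4)·Dx^2  (order 2).
h: a_k = 16, -160, -288, 1600/3, 2080/3, -22336/15, 179648/45, -5638016/315, …
ICs: h(0) = 16, h′(0) = -160.

f: a_k = 4, 8, -8, 16, -40, 112, -336, 1056, …
g: a_k = 2, 0, -16, 0, 64/3, 0, -512/45, 0, …
f·g: L₀ = L_f ⊗_s L_g, ord ≤ 1·2.
Derive L from L₀ (diff closure).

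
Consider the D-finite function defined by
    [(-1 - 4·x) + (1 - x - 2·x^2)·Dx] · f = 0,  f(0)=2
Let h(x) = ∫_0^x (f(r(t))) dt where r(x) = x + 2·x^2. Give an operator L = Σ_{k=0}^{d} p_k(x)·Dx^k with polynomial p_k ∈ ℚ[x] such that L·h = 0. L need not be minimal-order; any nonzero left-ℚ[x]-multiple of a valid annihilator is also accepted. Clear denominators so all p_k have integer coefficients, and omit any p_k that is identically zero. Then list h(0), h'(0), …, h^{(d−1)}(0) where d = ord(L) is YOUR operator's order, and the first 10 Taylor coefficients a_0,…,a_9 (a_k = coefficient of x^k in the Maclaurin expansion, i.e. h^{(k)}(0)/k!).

f: a_k = 2, 2, 6, 10, 22, 42, 86, 170, 342, 682, …
L₀ from L_f via x↦r, Dx↦r'^{-1}Dx.
h=∫h₀ ⇒ L = L₀·Dx.
L = (1 + 8·x + 24·x^2 + 32·x^3)·Dx + (-1 + x + 4·x^2 + 8·x^3 + 8·x^4)·Dx^2  (order 2).
h: a_k = 0, 2, 1, 10/3, 17/2, 106/5, 169/3, 1114/7, 1793/4, 11594/9, …
ICs: h(0) = 0, h′(0) = 2.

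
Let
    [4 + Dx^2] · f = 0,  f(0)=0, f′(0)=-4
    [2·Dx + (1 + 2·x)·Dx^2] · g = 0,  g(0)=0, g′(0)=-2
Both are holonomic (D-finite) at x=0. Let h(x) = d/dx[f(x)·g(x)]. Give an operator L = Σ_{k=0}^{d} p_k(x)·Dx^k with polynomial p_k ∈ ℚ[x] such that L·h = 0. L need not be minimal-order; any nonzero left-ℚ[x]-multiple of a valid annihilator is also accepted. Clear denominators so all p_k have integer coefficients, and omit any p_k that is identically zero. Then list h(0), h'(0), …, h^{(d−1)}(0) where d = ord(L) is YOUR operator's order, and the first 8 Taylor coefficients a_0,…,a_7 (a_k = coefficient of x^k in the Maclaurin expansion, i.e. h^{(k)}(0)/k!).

f: a_k = 0, -4, 0, 8/3, 0, -8/15, 0, 16/315, …
g: a_k = 0, -2, 2, -8/3, 4, -32/5, 32/3, -128/7, …
h₀=f·g: eliminate ⇒ L₀, order ≤ 2·2.
Derive L from L₀ (diff closure).
L = (-400 - 1408·x - 2688·x^2 + 1536·x^3 + 11008·x^4 + 12288·x^5 + 4096·x^6) + (-192 - 512·x + 640·x^2 + 3840·x^3 + 5120·x^4 + 2048·x^5)·Dx + (-112 - 352·x - 224·x^2 + 2304·x^3 + 6272·x^4 + 6144·x^5 + 2048·x^6)·Dx^2 + (-48 - 128·x + 160·x^2 + 960·x^3 + 1280·x^4 + 512·x^5)·Dx^3 + (-3 + 112·x^2 + 480·x^3 + 880·x^4 + 768·x^5 + 256·x^6)·Dx^4  (order 4).
h: a_k = 0, 16, -24, 64/3, -160/3, 352/3, -3472/15, 28928/63, …
ICs: h(0) = 0, h′(0) = 16, h′′(0) = -48, h′′′(0) = 128.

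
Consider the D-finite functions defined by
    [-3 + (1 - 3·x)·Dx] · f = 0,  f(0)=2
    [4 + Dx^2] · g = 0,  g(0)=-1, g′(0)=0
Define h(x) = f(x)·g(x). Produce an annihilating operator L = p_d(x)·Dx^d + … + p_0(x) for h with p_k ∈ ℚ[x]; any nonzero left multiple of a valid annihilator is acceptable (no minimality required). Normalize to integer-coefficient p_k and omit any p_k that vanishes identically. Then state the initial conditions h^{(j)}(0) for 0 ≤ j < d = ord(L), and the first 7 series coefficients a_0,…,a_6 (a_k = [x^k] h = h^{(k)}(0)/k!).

f: a_k = 2, 6, 18, 54, 162, 486, 1458, …
g: a_k = -1, 0, 2, 0, -2/3, 0, 4/45, …
Product ⇒ symmetric product L₀, ord ≤ 2.
L = (-4 + 12·x) + 6·Dx + (-1 + 3·x)·Dx^2  (order 2).
h: a_k = -2, -6, -14, -42, -382/3, -382, -51562/45, …
ICs: h(0) = -2, h′(0) = -6.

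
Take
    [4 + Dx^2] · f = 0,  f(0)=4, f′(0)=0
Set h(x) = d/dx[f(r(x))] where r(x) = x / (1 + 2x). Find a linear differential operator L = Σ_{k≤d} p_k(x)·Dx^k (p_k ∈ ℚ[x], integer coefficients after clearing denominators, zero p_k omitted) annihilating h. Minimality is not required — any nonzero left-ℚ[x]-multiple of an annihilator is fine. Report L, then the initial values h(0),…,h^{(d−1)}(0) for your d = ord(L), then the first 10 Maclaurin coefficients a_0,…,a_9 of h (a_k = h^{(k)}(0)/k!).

L = (28 + 96·x + 96·x^2) + (12 + 72·x + 144·x^2 + 96·x^3)·Dx + (1 + 8·x + 24·x^2 + 32·x^3 + 16·x^4)·Dx^2  (order 2).
h: a_k = 0, -16, 96, -1120/3, 3520/3, -48032/15, 38976/5, -1068736/63, 1125248/35, -136339232/2835, …
ICs: h(0) = 0, h′(0) = -16.

f: a_k = 4, 0, -8, 0, 8/3, 0, -16/45, 0, 8/315, 0, …
L₀ from L_f via x↦r, Dx↦r'^{-1}Dx.
Derive L from L₀ (diff closure).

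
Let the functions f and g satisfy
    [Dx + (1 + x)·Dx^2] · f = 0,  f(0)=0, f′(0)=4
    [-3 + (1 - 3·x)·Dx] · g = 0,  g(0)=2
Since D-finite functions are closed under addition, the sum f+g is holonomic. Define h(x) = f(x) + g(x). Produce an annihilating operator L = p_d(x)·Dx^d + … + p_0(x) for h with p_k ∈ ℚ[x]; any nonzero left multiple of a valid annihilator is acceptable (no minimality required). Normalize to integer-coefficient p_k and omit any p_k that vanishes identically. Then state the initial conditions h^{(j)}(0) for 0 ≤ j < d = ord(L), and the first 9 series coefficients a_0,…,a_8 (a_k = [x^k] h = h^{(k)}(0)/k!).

f: a_k = 0, 4, -2, 4/3, -1, 4/5, -2/3, 4/7, -1/2, …
g: a_k = 2, 6, 18, 54, 162, 486, 1458, 4374, 13122, …
L₀ := lclm(L_f,L_g); ord L₀ ≤ 2+1.
L = (-66 - 18·x)·Dx + (-52 - 120·x - 36·x^2)·Dx^2 + (7 - 11·x - 27·x^2 - 9·x^3)·Dx^3  (order 3).
h: a_k = 2, 10, 16, 166/3, 161, 2434/5, 4372/3, 30622/7, 26243/2, …
ICs: h(0) = 2, h′(0) = 10, h′′(0) = 32.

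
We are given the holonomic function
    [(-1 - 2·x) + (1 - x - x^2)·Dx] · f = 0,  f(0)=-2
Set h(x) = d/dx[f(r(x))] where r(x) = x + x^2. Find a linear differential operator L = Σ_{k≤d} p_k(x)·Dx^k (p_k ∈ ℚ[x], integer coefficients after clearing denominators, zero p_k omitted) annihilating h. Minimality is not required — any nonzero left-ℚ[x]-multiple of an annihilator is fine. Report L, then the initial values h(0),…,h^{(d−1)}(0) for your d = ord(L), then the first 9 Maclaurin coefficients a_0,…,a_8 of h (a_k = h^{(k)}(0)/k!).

f: a_k = -2, -2, -4, -6, -10, -16, -26, -42, -68, …
Substitute x→r, Dx→(1/r')Dx; clear ⇒ L₀.
h=h₀': d/dx-closure on L₀ ⇒ L.
L = (6 + 24·x + 48·x^2 + 68·x^3 + 84·x^4 + 60·x^5 + 20·x^6) + (-1 - 3·x + 12·x^3 + 25·x^4 + 24·x^5 + 14·x^6 + 4·x^7)·Dx  (order 1).
h: a_k = -2, -12, -42, -128, -370, -1032, -2786, -7376, -19224, …
ICs: h(0) = -2.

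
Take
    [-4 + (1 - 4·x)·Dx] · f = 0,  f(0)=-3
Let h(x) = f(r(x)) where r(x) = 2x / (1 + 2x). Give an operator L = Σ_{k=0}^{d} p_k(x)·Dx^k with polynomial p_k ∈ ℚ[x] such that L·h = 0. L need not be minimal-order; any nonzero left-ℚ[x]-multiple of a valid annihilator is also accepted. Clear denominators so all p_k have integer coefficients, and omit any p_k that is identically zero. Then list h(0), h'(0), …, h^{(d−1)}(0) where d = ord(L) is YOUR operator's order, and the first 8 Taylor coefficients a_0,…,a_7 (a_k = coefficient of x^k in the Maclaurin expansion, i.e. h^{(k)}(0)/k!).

f: a_k = -3, -12, -48, -192, -768, -3072, -12288, -49152, …
h₀=f(r): pull back L_f along r ⇒ L₀.
L = 8 + (-1 + 4·x + 12·x^2)·Dx  (order 1).
h: a_k = -3, -24, -144, -864, -5184, -31104, -186624, -1119744, …
ICs: h(0) = -3.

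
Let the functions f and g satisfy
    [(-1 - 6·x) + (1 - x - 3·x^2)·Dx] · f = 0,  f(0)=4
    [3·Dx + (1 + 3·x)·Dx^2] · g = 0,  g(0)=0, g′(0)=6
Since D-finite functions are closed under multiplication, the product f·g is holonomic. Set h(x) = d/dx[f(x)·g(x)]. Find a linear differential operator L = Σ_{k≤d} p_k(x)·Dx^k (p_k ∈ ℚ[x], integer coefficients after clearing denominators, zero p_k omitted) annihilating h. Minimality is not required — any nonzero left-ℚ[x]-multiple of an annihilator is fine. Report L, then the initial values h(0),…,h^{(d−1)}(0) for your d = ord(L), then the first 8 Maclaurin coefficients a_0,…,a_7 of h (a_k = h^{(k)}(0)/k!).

L = (34 + 162·x + 324·x^2) + (1 + 29·x + 180·x^2 + 252·x^3)·Dx + (-1 - 6·x - 2·x^2 + 33·x^3 + 36·x^4)·Dx^2  (order 2).
h: a_k = 24, -24, 396, -264, 3594, -13536/5, 147162/5, -1038792/35, …
ICs: h(0) = 24, h′(0) = -24.

f: a_k = 4, 4, 16, 28, 76, 160, 388, 868, …
g: a_k = 0, 6, -9, 18, -81/2, 486/5, -243, 4374/7, …
h₀=f·g: eliminate ⇒ L₀, order ≤ 1·2.
h₀' ⇒ L via d/dx closure of L₀.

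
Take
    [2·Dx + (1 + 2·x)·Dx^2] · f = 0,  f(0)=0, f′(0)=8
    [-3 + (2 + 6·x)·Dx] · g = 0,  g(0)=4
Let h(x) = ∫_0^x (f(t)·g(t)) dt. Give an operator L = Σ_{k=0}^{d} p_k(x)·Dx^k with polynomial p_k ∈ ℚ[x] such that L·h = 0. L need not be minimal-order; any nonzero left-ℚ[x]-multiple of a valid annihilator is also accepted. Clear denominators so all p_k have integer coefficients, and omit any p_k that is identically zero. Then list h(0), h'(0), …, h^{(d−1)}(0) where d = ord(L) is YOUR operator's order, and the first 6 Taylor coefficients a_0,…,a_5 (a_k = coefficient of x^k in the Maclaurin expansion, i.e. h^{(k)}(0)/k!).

L = (15 + 18·x)·Dx + (-4 - 12·x)·Dx^2 + (4 + 32·x + 84·x^2 + 72·x^3)·Dx^3  (order 3).
h: a_k = 0, 0, 16, 16/3, -31/3, 18, …
ICs: h(0) = 0, h′(0) = 0, h′′(0) = 32.

f: a_k = 0, 8, -8, 32/3, -16, 128/5, …
g: a_k = 4, 6, -9/2, 27/4, -405/32, 1701/64, …
f·g: L₀ = L_f ⊗_s L_g, ord ≤ 2·1.
∫: right-multiply L₀ by Dx.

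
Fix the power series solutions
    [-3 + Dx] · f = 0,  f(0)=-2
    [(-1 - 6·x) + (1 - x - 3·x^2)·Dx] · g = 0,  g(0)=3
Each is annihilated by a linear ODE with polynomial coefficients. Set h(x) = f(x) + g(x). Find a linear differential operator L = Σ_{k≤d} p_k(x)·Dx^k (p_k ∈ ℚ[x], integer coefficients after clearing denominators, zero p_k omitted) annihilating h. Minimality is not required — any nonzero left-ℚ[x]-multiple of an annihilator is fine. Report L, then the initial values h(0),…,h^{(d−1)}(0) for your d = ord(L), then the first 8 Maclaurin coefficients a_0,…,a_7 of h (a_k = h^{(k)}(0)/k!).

L = (15 + 9·x + 243·x^2 + 162·x^3) + (1 - 36·x - 99·x^2 + 54·x^3 + 81·x^4)·Dx + (-2 + 11·x + 6·x^2 - 36·x^3 - 27·x^4)·Dx^2  (order 2).
h: a_k = 1, -3, 3, 12, 201/4, 2319/20, 11559/40, 182037/280, …
ICs: h(0) = 1, h′(0) = -3.

f: a_k = -2, -6, -9, -9, -27/4, -81/20, -81/40, -243/280, …
g: a_k = 3, 3, 12, 21, 57, 120, 291, 651, …
L₀ := lclm(L_f,L_g); ord L₀ ≤ 1+1.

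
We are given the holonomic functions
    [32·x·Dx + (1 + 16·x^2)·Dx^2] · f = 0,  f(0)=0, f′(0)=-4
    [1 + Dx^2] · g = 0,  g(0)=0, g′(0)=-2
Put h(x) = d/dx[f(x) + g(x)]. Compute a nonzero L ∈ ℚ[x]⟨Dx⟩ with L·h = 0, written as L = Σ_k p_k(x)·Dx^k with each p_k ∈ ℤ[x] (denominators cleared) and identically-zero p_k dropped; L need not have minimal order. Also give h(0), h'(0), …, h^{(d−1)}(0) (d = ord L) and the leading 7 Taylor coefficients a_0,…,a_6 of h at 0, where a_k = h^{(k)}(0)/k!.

L = (-6112·x + 99328·x^3 + 8192·x^5) + (-31 + 1072·x^2 + 25344·x^4 + 4096·x^6)·Dx + (-6112·x + 99328·x^3 + 8192·x^5)·Dx^2 + (-31 + 1072·x^2 + 25344·x^4 + 4096·x^6)·Dx^3  (order 3).
h: a_k = -6, 0, 65, 0, -12289/12, 0, 5898241/360, …
ICs: h(0) = -6, h′(0) = 0, h′′(0) = 130.

f: a_k = 0, -4, 0, 64/3, 0, -1024/5, 0, …
g: a_k = 0, -2, 0, 1/3, 0, -1/60, 0, …
Sum ⇒ L₀ = lclm(L_f,L_g) in ℚ(x)⟨Dx⟩.
Differentiate: ansatz ord ≤ ord L₀ ⇒ L.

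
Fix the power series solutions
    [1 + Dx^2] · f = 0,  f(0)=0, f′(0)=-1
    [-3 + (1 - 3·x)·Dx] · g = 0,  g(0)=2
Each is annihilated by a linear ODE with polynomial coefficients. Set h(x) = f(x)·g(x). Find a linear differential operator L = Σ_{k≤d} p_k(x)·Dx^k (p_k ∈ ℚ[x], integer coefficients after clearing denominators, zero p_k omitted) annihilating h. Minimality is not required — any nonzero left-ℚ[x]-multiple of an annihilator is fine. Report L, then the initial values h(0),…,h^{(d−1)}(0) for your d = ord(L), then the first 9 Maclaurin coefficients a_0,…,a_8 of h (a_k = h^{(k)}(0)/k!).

f: a_k = 0, -1, 0, 1/6, 0, -1/120, 0, 1/5040, 0, …
g: a_k = 2, 6, 18, 54, 162, 486, 1458, 4374, 13122, …
Product ⇒ symmetric product L₀, ord ≤ 2.
L = (-1 + 3·x) + 6·Dx + (-1 + 3·x)·Dx^2  (order 2).
h: a_k = 0, -2, -6, -53/3, -53, -9541/60, -9541/20, -3606497/2520, -3606497/840, …
ICs: h(0) = 0, h′(0) = -2.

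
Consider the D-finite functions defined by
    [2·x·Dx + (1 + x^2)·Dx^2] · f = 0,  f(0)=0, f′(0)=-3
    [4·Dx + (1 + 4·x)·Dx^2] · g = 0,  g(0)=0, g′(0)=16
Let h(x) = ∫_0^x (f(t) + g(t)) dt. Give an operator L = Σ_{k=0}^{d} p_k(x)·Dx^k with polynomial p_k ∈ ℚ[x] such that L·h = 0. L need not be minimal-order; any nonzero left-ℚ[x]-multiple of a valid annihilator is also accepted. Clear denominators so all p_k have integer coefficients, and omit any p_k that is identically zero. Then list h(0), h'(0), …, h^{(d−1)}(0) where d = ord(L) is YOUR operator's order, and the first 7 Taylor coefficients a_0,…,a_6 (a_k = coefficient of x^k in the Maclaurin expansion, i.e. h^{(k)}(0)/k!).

f: a_k = 0, -3, 0, 1, 0, -3/5, 0, …
g: a_k = 0, 16, -32, 256/3, -256, 4096/5, -8192/3, …
Sum ⇒ L₀ = lclm(L_f,L_g) in ℚ(x)⟨Dx⟩.
h=∫₀ˣh₀: take L = L₀·Dx.
L = (-4 - 48·x + 12·x^2 + 16·x^3)·Dx^2 + (-17 - 8·x - 45·x^2 + 24·x^3 + 32·x^4)·Dx^3 + (-2 - 7·x + 4·x^2 + x^3 + 6·x^4 + 8·x^5)·Dx^4  (order 4).
h: a_k = 0, 0, 13/2, -32/3, 259/12, -256/5, 4093/30, …
ICs: h(0) = 0, h′(0) = 0, h′′(0) = 13, h′′′(0) = -64.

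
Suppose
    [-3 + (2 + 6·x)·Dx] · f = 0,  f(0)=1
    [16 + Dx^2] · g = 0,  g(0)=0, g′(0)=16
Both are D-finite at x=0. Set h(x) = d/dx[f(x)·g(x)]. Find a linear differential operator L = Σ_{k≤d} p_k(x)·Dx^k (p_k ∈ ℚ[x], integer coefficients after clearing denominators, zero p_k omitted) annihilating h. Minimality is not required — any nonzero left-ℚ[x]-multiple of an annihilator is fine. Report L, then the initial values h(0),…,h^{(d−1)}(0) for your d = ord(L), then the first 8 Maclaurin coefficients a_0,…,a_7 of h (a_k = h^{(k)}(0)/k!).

f: a_k = 1, 3/2, -9/8, 27/16, -405/128, 1701/256, -15309/1024, 72171/2048, …
g: a_k = 0, 16, 0, -128/3, 0, 512/15, 0, -4096/315, …
Sym-product of L_f,L_g gives L₀ (≤ ord 2).
h₀' ⇒ L via d/dx closure of L₀.
L = (9613 + 83712·x + 273024·x^2 + 442368·x^3 + 331776·x^4) + (-444 - 5940·x - 20736·x^2 - 20736·x^3)·Dx + (364 + 3720·x + 14796·x^2 + 27648·x^3 + 20736·x^4)·Dx^2  (order 2).
h: a_k = 16, 48, -182, -148, 3781/24, 20523/40, -3137023/2880, 855943/336, …
ICs: h(0) = 16, h′(0) = 48.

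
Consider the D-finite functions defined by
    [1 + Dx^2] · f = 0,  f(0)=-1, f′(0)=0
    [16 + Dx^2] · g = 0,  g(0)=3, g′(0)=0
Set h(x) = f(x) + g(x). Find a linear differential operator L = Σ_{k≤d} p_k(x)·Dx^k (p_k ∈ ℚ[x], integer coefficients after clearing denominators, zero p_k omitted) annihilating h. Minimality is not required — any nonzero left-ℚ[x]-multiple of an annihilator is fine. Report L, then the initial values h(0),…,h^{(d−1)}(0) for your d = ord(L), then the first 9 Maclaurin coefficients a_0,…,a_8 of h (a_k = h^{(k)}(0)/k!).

f: a_k = -1, 0, 1/2, 0, -1/24, 0, 1/720, 0, -1/40320, …
g: a_k = 3, 0, -24, 0, 32, 0, -256/15, 0, 512/105, …
Sum ⇒ L₀ = lclm(L_f,L_g) in ℚ(x)⟨Dx⟩.
L = 16 + 17·Dx^2 + Dx^4  (order 4).
h: a_k = 2, 0, -47/2, 0, 767/24, 0, -12287/720, 0, 196607/40320, …
ICs: h(0) = 2, h′(0) = 0, h′′(0) = -47, h′′′(0) = 0.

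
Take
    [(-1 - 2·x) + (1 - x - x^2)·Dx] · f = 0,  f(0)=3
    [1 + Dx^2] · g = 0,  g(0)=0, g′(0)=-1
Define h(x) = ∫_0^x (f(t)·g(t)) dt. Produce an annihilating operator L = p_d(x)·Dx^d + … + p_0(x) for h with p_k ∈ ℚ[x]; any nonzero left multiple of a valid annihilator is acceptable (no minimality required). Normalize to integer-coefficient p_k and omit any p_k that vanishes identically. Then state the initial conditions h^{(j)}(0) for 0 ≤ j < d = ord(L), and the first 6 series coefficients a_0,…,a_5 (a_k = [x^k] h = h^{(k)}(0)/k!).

L = (1 + x + x^2)·Dx + (2 + 4·x)·Dx^2 + (-1 + x + x^2)·Dx^3  (order 3).
h: a_k = 0, 0, -3/2, -1, -11/8, -17/10, …
ICs: h(0) = 0, h′(0) = 0, h′′(0) = -3.

f: a_k = 3, 3, 6, 9, 15, 24, …
g: a_k = 0, -1, 0, 1/6, 0, -1/120, …
f·g: L₀ = L_f ⊗_s L_g, ord ≤ 1·2.
h=∫h₀ ⇒ L = L₀·Dx.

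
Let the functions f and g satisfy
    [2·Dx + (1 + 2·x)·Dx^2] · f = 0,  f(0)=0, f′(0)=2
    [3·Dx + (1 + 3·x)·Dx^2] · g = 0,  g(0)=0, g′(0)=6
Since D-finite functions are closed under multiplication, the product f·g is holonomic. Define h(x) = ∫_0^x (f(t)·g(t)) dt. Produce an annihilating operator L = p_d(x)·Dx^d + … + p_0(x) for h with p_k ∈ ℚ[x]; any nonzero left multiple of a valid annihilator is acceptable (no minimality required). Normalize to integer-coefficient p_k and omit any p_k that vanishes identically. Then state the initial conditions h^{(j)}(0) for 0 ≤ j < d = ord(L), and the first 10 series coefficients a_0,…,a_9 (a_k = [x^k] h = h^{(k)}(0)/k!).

L = (156 + 720·x + 864·x^2)·Dx^2 + (310 + 2244·x + 5400·x^2 + 4320·x^3)·Dx^3 + (88 + 860·x + 3132·x^2 + 5040·x^3 + 3024·x^4)·Dx^4 + (5 + 62·x + 305·x^2 + 744·x^3 + 900·x^4 + 432·x^5)·Dx^5  (order 5).
h: a_k = 0, 0, 0, 4, -15/2, 14, -55/2, 1989/35, -491/4, 9636/35, …
ICs: h(0) = 0, h′(0) = 0, h′′(0) = 0, h′′′(0) = 24, h′′′′(0) = -180.

f: a_k = 0, 2, -2, 8/3, -4, 32/5, -32/3, 128/7, -32, 512/9, …
g: a_k = 0, 6, -9, 18, -81/2, 486/5, -243, 4374/7, -6561/4, 4374, …
h₀=f·g: eliminate ⇒ L₀, order ≤ 2·2.
∫: right-multiply L₀ by Dx.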